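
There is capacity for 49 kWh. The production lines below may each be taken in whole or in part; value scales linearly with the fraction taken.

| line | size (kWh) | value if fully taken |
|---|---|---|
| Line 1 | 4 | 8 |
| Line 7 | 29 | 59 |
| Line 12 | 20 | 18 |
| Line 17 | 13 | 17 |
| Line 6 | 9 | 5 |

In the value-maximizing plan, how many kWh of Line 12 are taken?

Sort by value density: Line 7 59/29≈2.03, Line 1 8/4≈2, Line 17 17/13≈1.31, Line 12 18/20≈0.9, Line 6 5/9≈0.556.
All 29 kWh of Line 7 fit (value 59) → 20 remain.
Take all of Line 1 (4 kWh, value 8) → 16 kWh left.
Take all of Line 17 (13 kWh, value 17) → 3 kWh left.
Fill the last 3 kWh with part of Line 12: 3/20 of it earns 2.7.

3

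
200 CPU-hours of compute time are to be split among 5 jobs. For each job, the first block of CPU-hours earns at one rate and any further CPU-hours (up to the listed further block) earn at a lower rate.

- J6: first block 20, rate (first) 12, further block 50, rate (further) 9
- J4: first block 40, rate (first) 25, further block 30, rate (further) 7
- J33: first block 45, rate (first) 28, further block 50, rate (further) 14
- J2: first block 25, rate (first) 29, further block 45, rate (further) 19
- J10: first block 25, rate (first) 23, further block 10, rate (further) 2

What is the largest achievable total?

4695

Treat each block as its own option and order by rate: J2/T1 29 > J33/T1 28 > J4/T1 25 > J10/T1 23 > J2/T2 19 > J33/T2 14 > J6/T1 12 > J6/T2 9 > J4/T2 7 > J10/T2 2.
J2/T1 (29): +25 — 175 left.
Fill J33 T1 block (45 at 28) — 130 left.
J4/T1 (25): +40 — 90 left.
J10/T1 (23): +25 — 65 left.
J2/T2 (19): +45 — 20 left.
J33 T2 at 14: only 20 left, fill 20.
Total = 29×25 + 28×45 + 25×40 + 23×25 + 19×45 + 14×20 = 4695.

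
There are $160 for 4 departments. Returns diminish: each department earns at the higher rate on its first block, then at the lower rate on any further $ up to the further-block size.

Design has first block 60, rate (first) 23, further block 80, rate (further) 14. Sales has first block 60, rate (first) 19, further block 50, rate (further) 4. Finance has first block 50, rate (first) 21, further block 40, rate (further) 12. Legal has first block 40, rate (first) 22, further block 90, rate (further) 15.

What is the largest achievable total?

Rank every tier by rate: Design/T1 23 > Legal/T1 22 > Finance/T1 21 > Sales/T1 19 > Legal/T2 15 > Design/T2 14 > Finance/T2 12 > Sales/T2 4.
Design T1 at 23: fill all 60 — 100 left.
Fill Legal T1 block (40 at 22) — 60 left.
Finance/T1 (21): +50 — 10 left.
Sales T1 at 19: only 10 left, fill 10.
Total = 23×60 + 22×40 + 21×50 + 19×10 = 3500.

3500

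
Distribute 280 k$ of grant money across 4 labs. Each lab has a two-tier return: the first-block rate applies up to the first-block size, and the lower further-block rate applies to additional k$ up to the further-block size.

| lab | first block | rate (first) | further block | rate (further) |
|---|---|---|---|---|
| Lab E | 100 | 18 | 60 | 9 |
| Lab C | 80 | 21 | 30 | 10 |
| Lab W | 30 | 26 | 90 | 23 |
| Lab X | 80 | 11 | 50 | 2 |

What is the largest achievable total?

5970

Order all 8 blocks by rate: Lab W/first 26 > Lab W/second 23 > Lab C/first 21 > Lab E/first 18 > Lab X/first 11 > Lab C/second 10 > Lab E/second 9 > Lab X/second 2.
Lab W first at 26: fill all 30 → 250 left.
Lab W second at 23: fill all 90 → 160 left.
Fill Lab C first block (80 at 21) → 80 left.
Lab E first at 18: only 80 left, fill 80.
Total = 26×30 + 23×90 + 21×80 + 18×80 = 5970.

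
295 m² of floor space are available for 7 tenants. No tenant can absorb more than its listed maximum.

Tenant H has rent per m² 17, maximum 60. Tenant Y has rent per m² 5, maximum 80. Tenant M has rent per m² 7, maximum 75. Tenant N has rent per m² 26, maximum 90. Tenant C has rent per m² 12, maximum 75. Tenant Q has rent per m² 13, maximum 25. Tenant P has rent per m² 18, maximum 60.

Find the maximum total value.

5485

Order the tenants by rent per m²: Tenant N 26 > Tenant P 18 > Tenant H 17 > Tenant Q 13 > Tenant C 12 > Tenant M 7 > Tenant Y 5.
Give Tenant N 90 to hit its cap of 90 → 205 left.
Tenant P takes 60 to reach its cap of 60 → 145 left.
Tenant H: +60 to 60 (cap) → 85 left.
Tenant Q takes 25 to reach its cap of 25 → 60 left.
Tenant C: +60 (room for 75) → 60. Pool exhausted.
Total = 17×60 + 26×90 + 12×60 + 13×25 + 18×60 = 5485.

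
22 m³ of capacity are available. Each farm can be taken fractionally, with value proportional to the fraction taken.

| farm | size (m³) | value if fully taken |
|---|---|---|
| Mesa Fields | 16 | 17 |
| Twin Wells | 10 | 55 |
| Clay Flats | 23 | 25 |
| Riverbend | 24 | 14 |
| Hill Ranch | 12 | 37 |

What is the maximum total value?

92

Sort by value density: Twin Wells 55/10≈5.5, Hill Ranch 37/12≈3.08, Clay Flats 25/23≈1.09, Mesa Fields 17/16≈1.06, Riverbend 14/24≈0.583.
All 10 m³ of Twin Wells fit (value 55) — 12 remain.
Hill Ranch: take in full, 12 m³ for value 37 — 0 left.
Total value = 92.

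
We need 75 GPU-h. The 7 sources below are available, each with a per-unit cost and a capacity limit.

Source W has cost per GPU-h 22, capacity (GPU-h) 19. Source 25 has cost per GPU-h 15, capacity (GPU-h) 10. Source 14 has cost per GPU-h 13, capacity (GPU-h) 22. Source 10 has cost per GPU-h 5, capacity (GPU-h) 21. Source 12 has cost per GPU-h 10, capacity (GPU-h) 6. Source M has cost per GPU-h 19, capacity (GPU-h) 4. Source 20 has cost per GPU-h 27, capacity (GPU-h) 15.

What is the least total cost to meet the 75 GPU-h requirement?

941

Fill from the cheapest source first.
Source 10 at 5: take all 21 GPU-h ; 54 still needed.
Source 12 at 10: take all 6 GPU-h ; 48 still needed.
Source 14 at 13: take all 22 GPU-h ; 26 still needed.
Source 25 at 15: take all 10 GPU-h ; 16 still needed.
Source M (19): use full 4 ; 12 GPU-h to go.
Source W at 22: take 12 of its 19 ; requirement met.
Source 20: unused.
Cost = 21×5 + 6×10 + 22×13 + 10×15 + 4×19 + 12×22 = 941.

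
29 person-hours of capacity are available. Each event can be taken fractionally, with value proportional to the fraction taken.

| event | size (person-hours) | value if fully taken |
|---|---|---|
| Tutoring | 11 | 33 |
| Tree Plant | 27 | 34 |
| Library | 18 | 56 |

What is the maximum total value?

89

Rank by value-to-size ratio: Library 56/18≈3.11, Tutoring 33/11≈3, Tree Plant 34/27≈1.26.
All 18 person-hours of Library fit (value 56) → 11 remain.
Tutoring: take in full, 11 person-hours for value 33 → 0 left.
Total value = 89.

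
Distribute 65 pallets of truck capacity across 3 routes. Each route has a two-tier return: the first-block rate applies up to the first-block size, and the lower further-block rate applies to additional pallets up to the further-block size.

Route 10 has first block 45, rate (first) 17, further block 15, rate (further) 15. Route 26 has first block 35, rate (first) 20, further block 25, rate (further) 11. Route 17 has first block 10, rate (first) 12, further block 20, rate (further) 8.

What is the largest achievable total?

Rank every tier by rate: Route 26/first 20 > Route 10/first 17 > Route 10/second 15 > Route 17/first 12 > Route 26/second 11 > Route 17/second 8.
Fill Route 26 first block (35 at 20) ; 30 left.
Route 10/first: +30 of 45 at 17; pool empty.
Total = 20×35 + 17×30 = 1210.

1210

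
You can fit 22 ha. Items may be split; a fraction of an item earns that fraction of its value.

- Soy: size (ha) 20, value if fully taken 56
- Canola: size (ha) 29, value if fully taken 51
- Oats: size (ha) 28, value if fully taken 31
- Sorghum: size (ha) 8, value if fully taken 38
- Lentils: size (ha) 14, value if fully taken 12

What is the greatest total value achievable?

77.2

Rank by value-to-size ratio: Sorghum 38/8≈4.75, Soy 56/20≈2.8, Canola 51/29≈1.76, Oats 31/28≈1.11, Lentils 12/14≈0.857.
Sorghum: take in full, 8 ha for value 38 ; 14 left.
14 ha left: a 14/20 share of Soy gives 56×14/20 = 39.2.
Total value = 77.2.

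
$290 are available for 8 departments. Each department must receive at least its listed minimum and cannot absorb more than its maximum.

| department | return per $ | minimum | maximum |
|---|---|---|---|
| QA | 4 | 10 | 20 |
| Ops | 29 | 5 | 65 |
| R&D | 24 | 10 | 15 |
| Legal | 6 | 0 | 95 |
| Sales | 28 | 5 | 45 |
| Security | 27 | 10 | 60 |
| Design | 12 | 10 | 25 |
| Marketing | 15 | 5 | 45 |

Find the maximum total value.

6290

Meeting every minimum uses 10+5+10+0+5+10+10+5 = 55 $, leaving 235.
Rank by return per $: Ops 29 > Sales 28 > Security 27 > R&D 24 > Marketing 15 > Design 12 > Legal 6 > QA 4.
Ops: +60 to 65 (cap) → 175 left.
Sales takes 40 more to reach its cap of 45 → 135 left.
Give Security 50 more to hit its cap of 60 → 85 left.
Give R&D 5 more to hit its cap of 15 → 80 left.
Marketing: +40 to 45 (cap) → 40 left.
Give Design 15 more to hit its cap of 25 → 25 left.
Legal has room for 95 more but only 25 remain, so it gets 25.
Total = 4×10 + 29×65 + 24×15 + 6×25 + 28×45 + 27×60 + 12×25 + 15×45 = 6290.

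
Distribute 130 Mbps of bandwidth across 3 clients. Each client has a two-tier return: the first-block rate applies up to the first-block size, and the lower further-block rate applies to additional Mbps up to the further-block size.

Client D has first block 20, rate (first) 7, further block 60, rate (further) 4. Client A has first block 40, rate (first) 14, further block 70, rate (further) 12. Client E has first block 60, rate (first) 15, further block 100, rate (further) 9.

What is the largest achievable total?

1820

Order all 6 blocks by rate: Client E/first 15 > Client A/first 14 > Client A/second 12 > Client E/second 9 > Client D/first 7 > Client D/second 4.
Fill Client E first block (60 at 15) — 70 left.
Client A/first (14): +40 — 30 left.
Client A second at 12: only 30 left, fill 30.
Total = 15×60 + 14×40 + 12×30 = 1820.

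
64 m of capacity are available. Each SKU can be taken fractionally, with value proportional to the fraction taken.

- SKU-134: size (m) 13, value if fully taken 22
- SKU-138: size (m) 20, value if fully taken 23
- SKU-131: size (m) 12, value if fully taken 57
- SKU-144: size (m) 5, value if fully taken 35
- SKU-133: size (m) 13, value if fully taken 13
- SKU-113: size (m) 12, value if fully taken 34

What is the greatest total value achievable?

Sort by value density: SKU-144 35/5≈7, SKU-131 57/12≈4.75, SKU-113 34/12≈2.83, SKU-134 22/13≈1.69, SKU-138 23/20≈1.15, SKU-133 13/13≈1.
Take all of SKU-144 (5 m, value 35) → 59 m left.
All 12 m of SKU-131 fit (value 57) → 47 remain.
SKU-113: take in full, 12 m for value 34 → 35 left.
SKU-134: take in full, 13 m for value 22 → 22 left.
SKU-138: take in full, 20 m for value 23 → 2 left.
Only 2 m remain; take 2/13 of SKU-133 for value 13×2/13 = 2.
Total value = 173.

173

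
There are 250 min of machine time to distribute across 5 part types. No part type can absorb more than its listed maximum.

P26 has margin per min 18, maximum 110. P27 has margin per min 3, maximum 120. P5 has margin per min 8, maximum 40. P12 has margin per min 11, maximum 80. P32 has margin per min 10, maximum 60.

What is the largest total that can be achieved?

3460

Highest margin per min first: P26 18 > P12 11 > P32 10 > P5 8 > P27 3.
P26 takes 110 to reach its cap of 110 ; 140 left.
P12: +80 to 80 (cap) ; 60 left.
P32 takes 60 to reach its cap of 60 ; 0 left.
Total = 18×110 + 11×80 + 10×60 = 3460.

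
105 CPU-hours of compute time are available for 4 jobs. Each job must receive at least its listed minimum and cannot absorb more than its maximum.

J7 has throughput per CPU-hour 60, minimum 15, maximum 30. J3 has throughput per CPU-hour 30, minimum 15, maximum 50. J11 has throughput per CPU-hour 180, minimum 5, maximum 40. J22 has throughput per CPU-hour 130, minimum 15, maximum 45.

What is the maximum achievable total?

13100

Meeting every minimum uses 15+15+5+15 = 50 CPU-hours, leaving 55.
Rank by throughput per CPU-hour: J11 180 > J22 130 > J7 60 > J3 30.
J11: +35 to 40 (cap) → 20 left.
J22: +20 (room for 30) → 35. Pool exhausted.
Total = 60×15 + 30×15 + 180×40 + 130×35 = 13100.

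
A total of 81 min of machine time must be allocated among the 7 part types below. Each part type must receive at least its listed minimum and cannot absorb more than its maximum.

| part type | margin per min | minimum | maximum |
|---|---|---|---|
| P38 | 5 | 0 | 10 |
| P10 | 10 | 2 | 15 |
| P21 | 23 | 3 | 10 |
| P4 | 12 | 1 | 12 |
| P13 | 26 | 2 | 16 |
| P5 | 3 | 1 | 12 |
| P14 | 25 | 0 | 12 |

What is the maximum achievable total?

Meeting every minimum uses 0+2+3+1+2+1+0 = 9 min, leaving 72.
Highest margin per min first: P13 26 > P14 25 > P21 23 > P4 12 > P10 10 > P38 5 > P5 3.
Give P13 14 more to hit its cap of 16 → 58 left.
P14: +12 to 12 (cap) → 46 left.
P21: +7 to 10 (cap) → 39 left.
P4: +11 to 12 (cap) → 28 left.
P10: +13 to 15 (cap) → 15 left.
P38 takes 10 more to reach its cap of 10 → 5 left.
P5: +5 (room for 11) → 6. Pool exhausted.
Total = 5×10 + 10×15 + 23×10 + 12×12 + 26×16 + 3×6 + 25×12 = 1308.

1308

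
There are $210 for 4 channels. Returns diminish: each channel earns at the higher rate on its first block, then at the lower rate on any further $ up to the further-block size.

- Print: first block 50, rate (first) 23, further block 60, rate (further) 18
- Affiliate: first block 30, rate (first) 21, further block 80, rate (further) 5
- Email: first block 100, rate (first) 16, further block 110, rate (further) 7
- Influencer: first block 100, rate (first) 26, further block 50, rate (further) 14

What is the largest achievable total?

Treat each block as its own option and order by rate: Influencer/tier1 26 > Print/tier1 23 > Affiliate/tier1 21 > Print/tier2 18 > Email/tier1 16 > Influencer/tier2 14 > Email/tier2 7 > Affiliate/tier2 5.
Fill Influencer tier1 block (100 at 26) → 110 left.
Print/tier1 (23): +50 → 60 left.
Affiliate tier1 at 21: fill all 30 → 30 left.
Print/tier2: +30 of 60 at 18; pool empty.
Total = 26×100 + 23×50 + 21×30 + 18×30 = 4920.

4920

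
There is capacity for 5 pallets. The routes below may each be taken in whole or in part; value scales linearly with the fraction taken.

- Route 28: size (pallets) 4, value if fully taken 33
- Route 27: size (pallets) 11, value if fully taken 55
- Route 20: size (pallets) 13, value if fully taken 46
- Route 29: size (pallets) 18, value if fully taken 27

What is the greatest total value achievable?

38

Best value per unit of size first: Route 28 33/4≈8.25, Route 27 55/11≈5, Route 20 46/13≈3.54, Route 29 27/18≈1.5.
Route 28: take in full, 4 pallets for value 33 ; 1 left.
Only 1 pallets remain; take 1/11 of Route 27 for value 55×1/11 = 5.
Total value = 38.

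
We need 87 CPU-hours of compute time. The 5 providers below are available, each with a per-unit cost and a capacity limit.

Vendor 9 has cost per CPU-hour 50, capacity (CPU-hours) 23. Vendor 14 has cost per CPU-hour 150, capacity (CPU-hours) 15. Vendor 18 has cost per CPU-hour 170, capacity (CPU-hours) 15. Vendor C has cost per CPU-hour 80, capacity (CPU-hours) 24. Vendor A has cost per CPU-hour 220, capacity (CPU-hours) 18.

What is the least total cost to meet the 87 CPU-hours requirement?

Fill from the cheapest provider first.
Take 23 from Vendor 9 at 50 — need 64 more.
Vendor C (80): use full 24 — 40 CPU-hours to go.
Take 15 from Vendor 14 at 150 — need 25 more.
Take 15 from Vendor 18 at 170 — need 10 more.
Vendor A at 220: take 10 of its 18 — requirement met.
Cost = 23×50 + 24×80 + 15×150 + 15×170 + 10×220 = 10070.

10070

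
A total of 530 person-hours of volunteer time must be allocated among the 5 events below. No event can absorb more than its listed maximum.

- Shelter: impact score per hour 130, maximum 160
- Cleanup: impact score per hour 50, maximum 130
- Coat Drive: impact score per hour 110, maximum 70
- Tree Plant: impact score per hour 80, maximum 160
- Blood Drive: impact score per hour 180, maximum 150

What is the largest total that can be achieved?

Highest impact score per hour first: Blood Drive 180 > Shelter 130 > Coat Drive 110 > Tree Plant 80 > Cleanup 50.
Blood Drive: +150 to 150 (cap) → 380 left.
Shelter takes 160 to reach its cap of 160 → 220 left.
Coat Drive takes 70 to reach its cap of 70 → 150 left.
Tree Plant has room for 160 but only 150 remain, so it gets 150.
Total = 130×160 + 110×70 + 80×150 + 180×150 = 67500.

67500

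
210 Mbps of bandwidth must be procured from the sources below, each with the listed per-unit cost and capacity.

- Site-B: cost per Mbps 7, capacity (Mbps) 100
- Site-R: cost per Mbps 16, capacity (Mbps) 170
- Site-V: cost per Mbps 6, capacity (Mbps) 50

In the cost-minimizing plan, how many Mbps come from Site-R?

60

Cheapest first:
Site-V (6): use full 50 → 160 Mbps to go.
Site-B at 7: take all 100 Mbps → 60 still needed.
Site-R (16): take the remaining 60 → done.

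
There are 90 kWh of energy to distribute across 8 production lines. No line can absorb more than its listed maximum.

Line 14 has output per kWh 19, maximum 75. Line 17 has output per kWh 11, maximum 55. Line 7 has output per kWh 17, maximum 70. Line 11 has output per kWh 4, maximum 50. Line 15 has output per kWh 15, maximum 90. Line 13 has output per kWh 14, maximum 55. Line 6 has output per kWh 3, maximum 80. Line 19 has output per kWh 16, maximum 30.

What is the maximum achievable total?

1680

Highest output per kWh first: Line 14 19 > Line 7 17 > Line 19 16 > Line 15 15 > Line 13 14 > Line 17 11 > Line 11 4 > Line 6 3.
Give Line 14 75 to hit its cap of 75 ; 15 left.
Only 15 left; Line 7 takes them to reach 15.
Total = 19×75 + 17×15 = 1680.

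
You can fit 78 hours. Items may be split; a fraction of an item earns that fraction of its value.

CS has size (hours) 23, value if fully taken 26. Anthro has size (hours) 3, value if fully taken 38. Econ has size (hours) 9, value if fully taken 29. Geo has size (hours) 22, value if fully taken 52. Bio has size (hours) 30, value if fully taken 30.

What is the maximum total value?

166

Best value per unit of size first: Anthro 38/3≈12.7, Econ 29/9≈3.22, Geo 52/22≈2.36, CS 26/23≈1.13, Bio 30/30≈1.
Anthro: take in full, 3 hours for value 38 — 75 left.
Econ: take in full, 9 hours for value 29 — 66 left.
Take all of Geo (22 hours, value 52) — 44 hours left.
All 23 hours of CS fit (value 26) — 21 remain.
21 hours left: a 21/30 share of Bio gives 30×21/30 = 21.
Total value = 166.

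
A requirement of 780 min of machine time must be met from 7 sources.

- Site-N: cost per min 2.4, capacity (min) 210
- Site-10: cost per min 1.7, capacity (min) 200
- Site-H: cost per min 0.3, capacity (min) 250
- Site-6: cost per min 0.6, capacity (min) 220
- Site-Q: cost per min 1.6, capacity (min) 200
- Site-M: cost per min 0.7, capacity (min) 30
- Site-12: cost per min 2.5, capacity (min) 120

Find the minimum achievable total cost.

684

Fill from the cheapest source first.
Site-H at 0.3: take all 250 min — 530 still needed.
Site-6 at 0.6: take all 220 min — 310 still needed.
Site-M (0.7): use full 30 — 280 min to go.
Site-Q (1.6): use full 200 — 80 min to go.
Site-10 (1.7): take the remaining 80 — done.
Site-N, Site-12: unused.
Cost = 250×0.3 + 220×0.6 + 30×0.7 + 200×1.6 + 80×1.7 = 684.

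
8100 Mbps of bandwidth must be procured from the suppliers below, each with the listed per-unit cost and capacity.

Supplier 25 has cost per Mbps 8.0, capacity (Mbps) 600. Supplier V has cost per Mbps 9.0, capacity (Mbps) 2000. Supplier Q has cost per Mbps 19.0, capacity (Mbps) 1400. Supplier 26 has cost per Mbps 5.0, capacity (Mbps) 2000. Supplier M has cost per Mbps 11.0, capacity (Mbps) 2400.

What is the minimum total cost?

Use suppliers in increasing cost order.
Take 2000 from Supplier 26 at 5.0 → need 6100 more.
Take 600 from Supplier 25 at 8.0 → need 5500 more.
Supplier V (9.0): use full 2000 → 3500 Mbps to go.
Take 2400 from Supplier M at 11.0 → need 1100 more.
Supplier Q (19.0): take the remaining 1100 → done.
Cost = 2000×5.0 + 600×8.0 + 2000×9.0 + 2400×11.0 + 1100×19.0 = 80100.

80100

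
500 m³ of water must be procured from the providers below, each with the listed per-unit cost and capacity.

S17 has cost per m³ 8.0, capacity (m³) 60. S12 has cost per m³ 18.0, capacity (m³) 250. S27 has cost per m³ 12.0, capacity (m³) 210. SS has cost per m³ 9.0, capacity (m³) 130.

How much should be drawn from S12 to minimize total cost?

Cheapest first:
S17 at 8.0: take all 60 m³ — 440 still needed.
SS (9.0): use full 130 — 310 m³ to go.
S27 (12.0): use full 210 — 100 m³ to go.
S12 at 18.0: take 100 of its 250 — requirement met.

100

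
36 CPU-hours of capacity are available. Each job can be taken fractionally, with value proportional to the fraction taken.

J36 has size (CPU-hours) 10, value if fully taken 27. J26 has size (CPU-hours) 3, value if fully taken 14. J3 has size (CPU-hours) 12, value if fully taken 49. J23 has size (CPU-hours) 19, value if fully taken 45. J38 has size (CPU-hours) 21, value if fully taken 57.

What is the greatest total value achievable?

Best value per unit of size first: J26 14/3≈4.67, J3 49/12≈4.08, J38 57/21≈2.71, J36 27/10≈2.7, J23 45/19≈2.37.
Take all of J26 (3 CPU-hours, value 14) — 33 CPU-hours left.
J3: take in full, 12 CPU-hours for value 49 — 21 left.
Take all of J38 (21 CPU-hours, value 57) — 0 CPU-hours left.
Total value = 120.

120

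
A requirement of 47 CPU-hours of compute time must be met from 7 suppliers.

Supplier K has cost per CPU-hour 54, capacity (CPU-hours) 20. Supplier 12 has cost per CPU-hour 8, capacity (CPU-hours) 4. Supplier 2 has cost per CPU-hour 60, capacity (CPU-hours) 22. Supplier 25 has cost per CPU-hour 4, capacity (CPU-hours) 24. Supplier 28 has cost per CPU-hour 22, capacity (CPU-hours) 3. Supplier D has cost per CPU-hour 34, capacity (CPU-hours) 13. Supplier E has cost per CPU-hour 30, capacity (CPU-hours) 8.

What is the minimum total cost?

706

Use suppliers in increasing cost order.
Take 24 from Supplier 25 at 4 → need 23 more.
Supplier 12 at 8: take all 4 CPU-hours → 19 still needed.
Supplier 28 (22): use full 3 → 16 CPU-hours to go.
Take 8 from Supplier E at 30 → need 8 more.
Take 8 from Supplier D at 34 to finish.
Supplier K, Supplier 2: unused.
Cost = 24×4 + 4×8 + 3×22 + 8×30 + 8×34 = 706.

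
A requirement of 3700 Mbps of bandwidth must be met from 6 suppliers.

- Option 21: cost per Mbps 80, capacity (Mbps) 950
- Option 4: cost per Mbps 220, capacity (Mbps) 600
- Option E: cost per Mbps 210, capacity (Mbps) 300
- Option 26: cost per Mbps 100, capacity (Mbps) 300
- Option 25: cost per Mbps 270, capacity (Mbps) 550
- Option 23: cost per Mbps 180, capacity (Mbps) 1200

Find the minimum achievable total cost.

611500

Cheapest first:
Option 21 at 80: take all 950 Mbps ; 2750 still needed.
Take 300 from Option 26 at 100 ; need 2450 more.
Option 23 at 180: take all 1200 Mbps ; 1250 still needed.
Take 300 from Option E at 210 ; need 950 more.
Option 4 at 220: take all 600 Mbps ; 350 still needed.
Option 25 (270): take the remaining 350 ; done.
Cost = 950×80 + 300×100 + 1200×180 + 300×210 + 600×220 + 350×270 = 611500.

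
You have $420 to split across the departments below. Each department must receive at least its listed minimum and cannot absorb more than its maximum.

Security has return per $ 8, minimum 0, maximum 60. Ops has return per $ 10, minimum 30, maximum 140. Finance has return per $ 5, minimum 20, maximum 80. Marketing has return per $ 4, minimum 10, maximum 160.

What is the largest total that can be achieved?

Meeting every minimum uses 0+30+20+10 = 60 $, leaving 360.
Highest return per $ first: Ops 10 > Security 8 > Finance 5 > Marketing 4.
Ops takes 110 more to reach its cap of 140 ; 250 left.
Security takes 60 more to reach its cap of 60 ; 190 left.
Finance: +60 to 80 (cap) ; 130 left.
Marketing: +130 (room for 150) → 140. Pool exhausted.
Total = 8×60 + 10×140 + 5×80 + 4×140 = 2840.

2840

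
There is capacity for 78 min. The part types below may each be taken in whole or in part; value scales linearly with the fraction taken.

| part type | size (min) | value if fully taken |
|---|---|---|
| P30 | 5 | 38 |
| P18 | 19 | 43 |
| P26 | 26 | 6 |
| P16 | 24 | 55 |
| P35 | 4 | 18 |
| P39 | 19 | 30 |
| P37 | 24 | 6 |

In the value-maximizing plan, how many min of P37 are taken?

Rank by value-to-size ratio: P30 38/5≈7.6, P35 18/4≈4.5, P16 55/24≈2.29, P18 43/19≈2.26, P39 30/19≈1.58, P37 6/24≈0.25, P26 6/26≈0.231.
Take all of P30 (5 min, value 38) ; 73 min left.
P35: take in full, 4 min for value 18 ; 69 left.
P16: take in full, 24 min for value 55 ; 45 left.
Take all of P18 (19 min, value 43) ; 26 min left.
Take all of P39 (19 min, value 30) ; 7 min left.
Only 7 min remain; take 7/24 of P37 for value 6×7/24 = 1.75.

7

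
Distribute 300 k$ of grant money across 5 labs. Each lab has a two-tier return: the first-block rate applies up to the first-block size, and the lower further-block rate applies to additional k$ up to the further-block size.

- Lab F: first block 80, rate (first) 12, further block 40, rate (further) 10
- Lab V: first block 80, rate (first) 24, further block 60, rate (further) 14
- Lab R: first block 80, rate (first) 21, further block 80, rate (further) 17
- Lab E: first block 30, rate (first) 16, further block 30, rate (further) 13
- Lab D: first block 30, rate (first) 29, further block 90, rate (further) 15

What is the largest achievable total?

Rank every tier by rate: Lab D/first 29 > Lab V/first 24 > Lab R/first 21 > Lab R/second 17 > Lab E/first 16 > Lab D/second 15 > Lab V/second 14 > Lab E/second 13 > Lab F/first 12 > Lab F/second 10.
Lab D/first (29): +30 ; 270 left.
Lab V/first (24): +80 ; 190 left.
Lab R/first (21): +80 ; 110 left.
Lab R second at 17: fill all 80 ; 30 left.
Lab E first at 16: fill all 30 ; 0 left.
Total = 29×30 + 24×80 + 21×80 + 17×80 + 16×30 = 6310.

6310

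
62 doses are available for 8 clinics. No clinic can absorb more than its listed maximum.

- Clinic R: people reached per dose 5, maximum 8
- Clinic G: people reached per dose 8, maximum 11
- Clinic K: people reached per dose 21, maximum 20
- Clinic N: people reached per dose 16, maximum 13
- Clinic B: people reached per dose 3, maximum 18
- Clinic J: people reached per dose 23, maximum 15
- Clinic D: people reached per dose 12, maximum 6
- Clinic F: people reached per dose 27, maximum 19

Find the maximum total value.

Rank by people reached per dose: Clinic F 27 > Clinic J 23 > Clinic K 21 > Clinic N 16 > Clinic D 12 > Clinic G 8 > Clinic R 5 > Clinic B 3.
Give Clinic F 19 to hit its cap of 19 ; 43 left.
Clinic J: +15 to 15 (cap) ; 28 left.
Clinic K takes 20 to reach its cap of 20 ; 8 left.
Clinic N: +8 (room for 13) → 8. Pool exhausted.
Total = 21×20 + 16×8 + 23×15 + 27×19 = 1406.

1406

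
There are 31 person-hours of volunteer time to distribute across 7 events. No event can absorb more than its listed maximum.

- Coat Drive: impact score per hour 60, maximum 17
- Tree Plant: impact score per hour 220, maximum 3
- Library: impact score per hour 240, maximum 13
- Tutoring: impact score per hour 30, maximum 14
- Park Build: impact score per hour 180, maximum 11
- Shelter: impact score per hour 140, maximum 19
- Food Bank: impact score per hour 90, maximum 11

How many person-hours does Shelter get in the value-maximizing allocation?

4

Order the events by impact score per hour: Library 240 > Tree Plant 220 > Park Build 180 > Shelter 140 > Food Bank 90 > Coat Drive 60 > Tutoring 30.
Give Library 13 to hit its cap of 13 — 18 left.
Tree Plant: +3 to 3 (cap) — 15 left.
Park Build takes 11 to reach its cap of 11 — 4 left.
Shelter: +4 (room for 19) → 4. Pool exhausted.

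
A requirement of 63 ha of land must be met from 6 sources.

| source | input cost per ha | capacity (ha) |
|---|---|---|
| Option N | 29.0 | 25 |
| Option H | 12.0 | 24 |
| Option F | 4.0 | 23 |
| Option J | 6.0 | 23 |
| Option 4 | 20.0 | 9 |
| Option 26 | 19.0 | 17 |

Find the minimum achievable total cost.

Fill from the cheapest source first.
Take 23 from Option F at 4.0 — need 40 more.
Take 23 from Option J at 6.0 — need 17 more.
Option H (12.0): take the remaining 17 — done.
Option 26, Option 4, Option N: unused.
Cost = 23×4.0 + 23×6.0 + 17×12.0 = 434.

434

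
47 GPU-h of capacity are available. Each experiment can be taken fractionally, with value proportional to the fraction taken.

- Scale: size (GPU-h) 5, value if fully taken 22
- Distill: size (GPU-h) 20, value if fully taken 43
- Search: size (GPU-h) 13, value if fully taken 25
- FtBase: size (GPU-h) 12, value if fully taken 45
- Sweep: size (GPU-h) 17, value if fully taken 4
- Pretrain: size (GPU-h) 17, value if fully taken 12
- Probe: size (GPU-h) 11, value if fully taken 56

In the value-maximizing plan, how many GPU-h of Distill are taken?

19

Rank by value-to-size ratio: Probe 56/11≈5.09, Scale 22/5≈4.4, FtBase 45/12≈3.75, Distill 43/20≈2.15, Search 25/13≈1.92, Pretrain 12/17≈0.706, Sweep 4/17≈0.235.
Take all of Probe (11 GPU-h, value 56) — 36 GPU-h left.
All 5 GPU-h of Scale fit (value 22) — 31 remain.
All 12 GPU-h of FtBase fit (value 45) — 19 remain.
19 GPU-h left: a 19/20 share of Distill gives 43×19/20 = 40.85.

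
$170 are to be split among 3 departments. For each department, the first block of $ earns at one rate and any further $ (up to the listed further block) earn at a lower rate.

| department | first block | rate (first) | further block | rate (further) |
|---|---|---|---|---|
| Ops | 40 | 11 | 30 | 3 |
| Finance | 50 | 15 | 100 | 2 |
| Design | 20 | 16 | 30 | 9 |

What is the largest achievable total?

1870

Rank every tier by rate: Design/tier1 16 > Finance/tier1 15 > Ops/tier1 11 > Design/tier2 9 > Ops/tier2 3 > Finance/tier2 2.
Fill Design tier1 block (20 at 16) ; 150 left.
Finance/tier1 (15): +50 ; 100 left.
Fill Ops tier1 block (40 at 11) ; 60 left.
Fill Design tier2 block (30 at 9) ; 30 left.
Ops tier2 at 3: fill all 30 ; 0 left.
Total = 16×20 + 15×50 + 11×40 + 9×30 + 3×30 = 1870.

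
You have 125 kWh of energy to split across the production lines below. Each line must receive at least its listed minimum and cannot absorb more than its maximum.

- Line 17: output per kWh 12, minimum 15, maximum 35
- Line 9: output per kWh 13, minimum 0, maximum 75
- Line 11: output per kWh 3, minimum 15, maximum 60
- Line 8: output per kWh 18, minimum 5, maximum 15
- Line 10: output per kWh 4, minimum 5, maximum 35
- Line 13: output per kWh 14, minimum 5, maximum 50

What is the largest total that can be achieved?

1540

Meeting every minimum uses 15+0+15+5+5+5 = 45 kWh, leaving 80.
Highest output per kWh first: Line 8 18 > Line 13 14 > Line 9 13 > Line 17 12 > Line 10 4 > Line 11 3.
Line 8: +10 to 15 (cap) — 70 left.
Line 13 takes 45 more to reach its cap of 50 — 25 left.
Only 25 left; Line 9 takes them to reach 25.
Total = 12×15 + 13×25 + 3×15 + 18×15 + 4×5 + 14×50 = 1540.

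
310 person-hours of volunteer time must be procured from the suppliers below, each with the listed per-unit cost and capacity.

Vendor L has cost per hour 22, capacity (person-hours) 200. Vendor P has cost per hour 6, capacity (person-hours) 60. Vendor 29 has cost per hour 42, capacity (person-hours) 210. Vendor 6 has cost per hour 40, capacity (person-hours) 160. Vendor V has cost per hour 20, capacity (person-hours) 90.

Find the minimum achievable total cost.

5680

Use suppliers in increasing cost order.
Vendor P (6): use full 60 ; 250 person-hours to go.
Vendor V at 20: take all 90 person-hours ; 160 still needed.
Take 160 from Vendor L at 22 to finish.
Vendor 6, Vendor 29: unused.
Cost = 60×6 + 90×20 + 160×22 = 5680.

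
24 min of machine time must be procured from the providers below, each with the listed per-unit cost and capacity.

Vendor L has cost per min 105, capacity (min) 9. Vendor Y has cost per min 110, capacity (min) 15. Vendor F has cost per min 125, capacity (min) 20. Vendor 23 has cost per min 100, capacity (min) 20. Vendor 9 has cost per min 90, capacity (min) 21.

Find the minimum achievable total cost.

Fill from the cheapest provider first.
Vendor 9 (90): use full 21 → 3 min to go.
Take 3 from Vendor 23 at 100 to finish.
Vendor L, Vendor Y, Vendor F: unused.
Cost = 21×90 + 3×100 = 2190.

2190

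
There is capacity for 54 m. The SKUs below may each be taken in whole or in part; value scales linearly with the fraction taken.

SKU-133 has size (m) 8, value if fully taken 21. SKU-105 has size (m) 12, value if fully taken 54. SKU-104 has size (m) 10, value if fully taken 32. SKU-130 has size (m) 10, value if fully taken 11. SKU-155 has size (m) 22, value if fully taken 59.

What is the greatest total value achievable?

168.2

Rank by value-to-size ratio: SKU-105 54/12≈4.5, SKU-104 32/10≈3.2, SKU-155 59/22≈2.68, SKU-133 21/8≈2.62, SKU-130 11/10≈1.1.
Take all of SKU-105 (12 m, value 54) ; 42 m left.
All 10 m of SKU-104 fit (value 32) ; 32 remain.
All 22 m of SKU-155 fit (value 59) ; 10 remain.
Take all of SKU-133 (8 m, value 21) ; 2 m left.
Fill the last 2 m with part of SKU-130: 2/10 of it earns 2.2.
Total value = 168.2.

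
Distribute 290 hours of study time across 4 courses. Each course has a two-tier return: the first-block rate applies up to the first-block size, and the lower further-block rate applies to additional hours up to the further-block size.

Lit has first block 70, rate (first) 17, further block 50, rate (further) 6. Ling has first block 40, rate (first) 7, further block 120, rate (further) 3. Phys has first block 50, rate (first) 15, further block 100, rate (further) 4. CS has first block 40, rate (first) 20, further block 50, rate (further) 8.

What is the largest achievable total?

Rank every tier by rate: CS/first 20 > Lit/first 17 > Phys/first 15 > CS/second 8 > Ling/first 7 > Lit/second 6 > Phys/second 4 > Ling/second 3.
CS/first (20): +40 ; 250 left.
Lit first at 17: fill all 70 ; 180 left.
Phys first at 15: fill all 50 ; 130 left.
Fill CS second block (50 at 8) ; 80 left.
Ling/first (7): +40 ; 40 left.
Lit second at 6: only 40 left, fill 40.
Total = 20×40 + 17×70 + 15×50 + 8×50 + 7×40 + 6×40 = 3660.

3660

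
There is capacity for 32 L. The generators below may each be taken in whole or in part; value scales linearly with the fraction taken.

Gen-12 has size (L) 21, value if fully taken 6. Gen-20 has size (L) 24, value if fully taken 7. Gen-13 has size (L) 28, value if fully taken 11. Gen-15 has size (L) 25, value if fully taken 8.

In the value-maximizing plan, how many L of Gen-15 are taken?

4

Rank by value-to-size ratio: Gen-13 11/28≈0.393, Gen-15 8/25≈0.32, Gen-20 7/24≈0.292, Gen-12 6/21≈0.286.
Gen-13: take in full, 28 L for value 11 → 4 left.
Only 4 L remain; take 4/25 of Gen-15 for value 8×4/25 = 1.28.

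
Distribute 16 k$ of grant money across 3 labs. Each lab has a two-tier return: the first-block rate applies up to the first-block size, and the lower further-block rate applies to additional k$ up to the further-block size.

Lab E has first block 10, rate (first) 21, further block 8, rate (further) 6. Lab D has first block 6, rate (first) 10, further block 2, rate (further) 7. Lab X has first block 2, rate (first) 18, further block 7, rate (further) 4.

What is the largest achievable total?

Order all 6 blocks by rate: Lab E/T1 21 > Lab X/T1 18 > Lab D/T1 10 > Lab D/T2 7 > Lab E/T2 6 > Lab X/T2 4.
Lab E/T1 (21): +10 ; 6 left.
Lab X T1 at 18: fill all 2 ; 4 left.
4 remain; put them into Lab D T1 at 10.
Total = 21×10 + 18×2 + 10×4 = 286.

286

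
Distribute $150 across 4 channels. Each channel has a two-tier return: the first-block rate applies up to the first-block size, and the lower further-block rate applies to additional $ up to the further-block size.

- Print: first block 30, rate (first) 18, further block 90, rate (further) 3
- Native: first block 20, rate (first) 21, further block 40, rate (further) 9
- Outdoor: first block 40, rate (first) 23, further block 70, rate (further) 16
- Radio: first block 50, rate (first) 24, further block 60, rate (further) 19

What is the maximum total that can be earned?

Rank every tier by rate: Radio/first 24 > Outdoor/first 23 > Native/first 21 > Radio/second 19 > Print/first 18 > Outdoor/second 16 > Native/second 9 > Print/second 3.
Fill Radio first block (50 at 24) — 100 left.
Outdoor/first (23): +40 — 60 left.
Native/first (21): +20 — 40 left.
Radio/second: +40 of 60 at 19; pool empty.
Total = 24×50 + 23×40 + 21×20 + 19×40 = 3300.

3300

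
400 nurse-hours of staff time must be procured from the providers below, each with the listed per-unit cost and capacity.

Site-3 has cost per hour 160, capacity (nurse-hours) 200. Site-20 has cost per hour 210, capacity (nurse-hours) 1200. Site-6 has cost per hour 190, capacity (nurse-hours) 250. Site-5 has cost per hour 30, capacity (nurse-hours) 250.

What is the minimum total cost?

Use providers in increasing cost order.
Site-5 at 30: take all 250 nurse-hours — 150 still needed.
Site-3 (160): take the remaining 150 — done.
Site-6, Site-20: unused.
Cost = 250×30 + 150×160 = 31500.

31500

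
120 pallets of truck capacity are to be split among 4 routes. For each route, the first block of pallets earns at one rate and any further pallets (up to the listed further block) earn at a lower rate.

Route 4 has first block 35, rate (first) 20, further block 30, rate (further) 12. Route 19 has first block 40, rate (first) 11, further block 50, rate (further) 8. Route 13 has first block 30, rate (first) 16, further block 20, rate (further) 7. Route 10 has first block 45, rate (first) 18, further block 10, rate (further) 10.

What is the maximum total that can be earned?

2110

Order all 8 blocks by rate: Route 4/first 20 > Route 10/first 18 > Route 13/first 16 > Route 4/second 12 > Route 19/first 11 > Route 10/second 10 > Route 19/second 8 > Route 13/second 7.
Route 4 first at 20: fill all 35 — 85 left.
Fill Route 10 first block (45 at 18) — 40 left.
Route 13/first (16): +30 — 10 left.
Route 4 second at 12: only 10 left, fill 10.
Total = 20×35 + 18×45 + 16×30 + 12×10 = 2110.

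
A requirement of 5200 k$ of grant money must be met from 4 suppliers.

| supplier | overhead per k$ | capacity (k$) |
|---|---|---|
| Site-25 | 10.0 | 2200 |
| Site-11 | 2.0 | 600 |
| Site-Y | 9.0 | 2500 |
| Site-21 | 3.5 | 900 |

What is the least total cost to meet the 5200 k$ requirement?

38850

Fill from the cheapest supplier first.
Take 600 from Site-11 at 2.0 → need 4600 more.
Take 900 from Site-21 at 3.5 → need 3700 more.
Take 2500 from Site-Y at 9.0 → need 1200 more.
Site-25 at 10.0: take 1200 of its 2200 → requirement met.
Cost = 600×2.0 + 900×3.5 + 2500×9.0 + 1200×10.0 = 38850.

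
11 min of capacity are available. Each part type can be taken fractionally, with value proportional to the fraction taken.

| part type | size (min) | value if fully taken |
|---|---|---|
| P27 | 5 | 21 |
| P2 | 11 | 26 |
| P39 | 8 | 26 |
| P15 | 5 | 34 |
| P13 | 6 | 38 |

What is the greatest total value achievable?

72

Best value per unit of size first: P15 34/5≈6.8, P13 38/6≈6.33, P27 21/5≈4.2, P39 26/8≈3.25, P2 26/11≈2.36.
All 5 min of P15 fit (value 34) → 6 remain.
Take all of P13 (6 min, value 38) → 0 min left.
Total value = 72.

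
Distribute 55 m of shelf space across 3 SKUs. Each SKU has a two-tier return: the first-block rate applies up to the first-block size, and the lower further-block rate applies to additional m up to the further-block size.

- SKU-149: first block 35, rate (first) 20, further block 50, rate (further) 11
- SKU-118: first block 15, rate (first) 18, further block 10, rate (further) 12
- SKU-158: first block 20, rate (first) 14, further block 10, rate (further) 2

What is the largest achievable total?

1040

Rank every tier by rate: SKU-149/T1 20 > SKU-118/T1 18 > SKU-158/T1 14 > SKU-118/T2 12 > SKU-149/T2 11 > SKU-158/T2 2.
SKU-149/T1 (20): +35 ; 20 left.
SKU-118/T1 (18): +15 ; 5 left.
SKU-158/T1: +5 of 20 at 14; pool empty.
Total = 20×35 + 18×15 + 14×5 = 1040.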